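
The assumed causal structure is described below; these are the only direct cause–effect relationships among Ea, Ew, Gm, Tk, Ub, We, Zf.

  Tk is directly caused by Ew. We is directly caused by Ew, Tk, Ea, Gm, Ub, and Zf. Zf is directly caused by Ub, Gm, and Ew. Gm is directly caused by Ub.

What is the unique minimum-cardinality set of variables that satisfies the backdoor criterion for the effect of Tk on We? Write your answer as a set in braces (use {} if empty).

{Ew}

Variables eligible for adjustment (non-descendants of Tk, excluding Tk and We): {Ea, Ew, Gm, Ub, Zf}.
Backdoor paths from Tk to We:
  P1: Tk <- Ew -> Zf <- Ub -> Gm -> We
  P2: Tk <- Ew -> Zf <- Ub -> We
  P3: Tk <- Ew -> Zf <- Gm <- Ub -> We
  P4: Tk <- Ew -> Zf <- Gm -> We
  P5: Tk <- Ew -> Zf -> We
  P6: Tk <- Ew -> We
The empty set is not sufficient: P5 (Tk <- Ew -> Zf -> We) has no collider blocking it and no conditioned non-collider, so it is open.
Try {Ew}:
  P1: blocked at fork node Ew ∈ conditioning set.
  P2: blocked at fork node Ew ∈ conditioning set.
  P3: blocked at fork node Ew ∈ conditioning set.
  P4: blocked at fork node Ew ∈ conditioning set.
  P5: blocked at fork node Ew ∈ conditioning set.
  P6: blocked at fork node Ew ∈ conditioning set.
{Ew} contains no descendant of Tk and blocks every backdoor path.
No other singleton works — e.g. {Ub} leaves P5 open — so {Ew} is the unique smallest valid adjustment set.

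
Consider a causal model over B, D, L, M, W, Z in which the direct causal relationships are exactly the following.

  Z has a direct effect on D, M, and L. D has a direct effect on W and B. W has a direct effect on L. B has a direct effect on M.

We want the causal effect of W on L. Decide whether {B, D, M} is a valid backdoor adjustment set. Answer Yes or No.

Yes

Backdoor paths from W to L (paths whose first edge points into W):
  P1: W <- D <- Z -> L
  P2: W <- D -> B -> M <- Z -> L
Condition 1 (no descendant of W in the set): holds — descendants of W are {L}; none are in {B, D, M}.
Condition 2 (every backdoor path blocked by {B, D, M}):
  P1: blocked at chain node D ∈ conditioning set.
  P2: blocked at fork node D ∈ conditioning set.
{B, D, M} satisfies the backdoor criterion.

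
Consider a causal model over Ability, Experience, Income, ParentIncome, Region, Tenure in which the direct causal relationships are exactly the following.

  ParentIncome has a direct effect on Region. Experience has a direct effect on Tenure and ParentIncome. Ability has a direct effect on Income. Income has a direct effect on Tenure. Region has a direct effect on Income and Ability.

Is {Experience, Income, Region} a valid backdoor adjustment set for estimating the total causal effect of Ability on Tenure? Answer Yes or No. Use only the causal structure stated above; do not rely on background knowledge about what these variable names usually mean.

No

Backdoor paths from Ability to Tenure (paths whose first edge points into Ability):
  P1: Ability <- Region <- ParentIncome <- Experience -> Tenure
  P2: Ability <- Region -> Income -> Tenure
Condition 1 (no descendant of Ability in the set): FAILS — Income is a descendant of Ability.
Condition 2 (every backdoor path blocked by {Experience, Income, Region}):
  P1: blocked at chain node Region ∈ conditioning set.
  P2: blocked at fork node Region ∈ conditioning set.
{Experience, Income, Region} does not satisfy the backdoor criterion.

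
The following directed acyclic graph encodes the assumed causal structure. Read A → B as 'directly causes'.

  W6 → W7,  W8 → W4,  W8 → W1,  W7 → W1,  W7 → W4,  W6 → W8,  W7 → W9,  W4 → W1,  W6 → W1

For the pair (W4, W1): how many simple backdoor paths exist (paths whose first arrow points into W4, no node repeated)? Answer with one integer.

6

A backdoor path from W4 to W1 is any simple undirected path whose first edge points into W4 (i.e. leaves W4 via a parent).
Parents of W4: {W7, W8}.
Enumerating:
  P1: W4 <- W7 <- W6 -> W8 -> W1
  P2: W4 <- W7 <- W6 -> W1
  P3: W4 <- W7 -> W1
  P4: W4 <- W8 <- W6 -> W7 -> W1
  P5: W4 <- W8 <- W6 -> W1
  P6: W4 <- W8 -> W1
That exhausts the simple backdoor paths. Count: 6.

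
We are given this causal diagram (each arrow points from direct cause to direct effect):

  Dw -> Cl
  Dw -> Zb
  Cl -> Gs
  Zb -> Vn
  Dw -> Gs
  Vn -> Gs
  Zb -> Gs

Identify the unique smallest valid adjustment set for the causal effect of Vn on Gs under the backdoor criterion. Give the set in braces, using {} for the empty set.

{Zb}

Variables eligible for adjustment (non-descendants of Vn, excluding Vn and Gs): {Cl, Dw, Zb}.
Backdoor paths from Vn to Gs:
  P1: Vn <- Zb <- Dw -> Cl -> Gs
  P2: Vn <- Zb <- Dw -> Gs
  P3: Vn <- Zb -> Gs
The empty set is not sufficient: P1 (Vn <- Zb <- Dw -> Cl -> Gs) has no collider blocking it and no conditioned non-collider, so it is open.
Try {Zb}:
  P1: blocked at chain node Zb ∈ conditioning set.
  P2: blocked at chain node Zb ∈ conditioning set.
  P3: blocked at fork node Zb ∈ conditioning set.
{Zb} contains no descendant of Vn and blocks every backdoor path.
No other singleton works — e.g. {Dw} leaves P3 open — so {Zb} is the unique smallest valid adjustment set.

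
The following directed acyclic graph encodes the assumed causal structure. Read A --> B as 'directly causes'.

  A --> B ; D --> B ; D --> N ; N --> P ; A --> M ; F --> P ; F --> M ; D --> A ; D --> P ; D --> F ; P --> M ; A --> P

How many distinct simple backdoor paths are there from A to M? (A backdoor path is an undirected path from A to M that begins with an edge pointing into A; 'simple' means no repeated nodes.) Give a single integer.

A backdoor path from A to M is any simple undirected path whose first edge points into A (i.e. leaves A via a parent).
Parents of A: {D}.
Enumerating:
  P1: A <- D -> N -> P <- F -> M
  P2: A <- D -> N -> P -> M
  P3: A <- D -> F -> P -> M
  P4: A <- D -> F -> M
  P5: A <- D -> P <- F -> M
  P6: A <- D -> P -> M
That exhausts the simple backdoor paths. Count: 6.

6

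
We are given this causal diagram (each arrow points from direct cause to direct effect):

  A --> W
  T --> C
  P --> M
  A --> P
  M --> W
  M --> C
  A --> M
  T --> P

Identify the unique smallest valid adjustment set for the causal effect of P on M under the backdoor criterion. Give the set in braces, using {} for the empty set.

Variables eligible for adjustment (non-descendants of P, excluding P and M): {A, T}.
Backdoor paths from P to M:
  P1: P <- A -> M
  P2: P <- A -> W <- M
  P3: P <- T -> C <- M
The empty set is not sufficient: P1 (P <- A -> M) has no collider blocking it and no conditioned non-collider, so it is open.
Try {A}:
  P1: blocked at fork node A ∈ conditioning set.
  P2: blocked at fork node A ∈ conditioning set.
  P3: blocked at collider C (neither it nor any descendant is in the conditioning set).
{A} contains no descendant of P and blocks every backdoor path.
No other singleton works — e.g. {T} leaves P1 open — so {A} is the unique smallest valid adjustment set.

{A}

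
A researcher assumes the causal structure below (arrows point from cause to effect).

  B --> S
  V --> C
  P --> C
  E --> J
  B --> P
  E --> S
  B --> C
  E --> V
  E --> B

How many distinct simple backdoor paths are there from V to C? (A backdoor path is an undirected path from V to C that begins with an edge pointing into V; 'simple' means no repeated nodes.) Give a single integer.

A backdoor path from V to C is any simple undirected path whose first edge points into V (i.e. leaves V via a parent).
Parents of V: {E}.
Enumerating:
  P1: V <- E -> B -> P -> C
  P2: V <- E -> B -> C
  P3: V <- E -> S <- B -> P -> C
  P4: V <- E -> S <- B -> C
That exhausts the simple backdoor paths. Count: 4.

4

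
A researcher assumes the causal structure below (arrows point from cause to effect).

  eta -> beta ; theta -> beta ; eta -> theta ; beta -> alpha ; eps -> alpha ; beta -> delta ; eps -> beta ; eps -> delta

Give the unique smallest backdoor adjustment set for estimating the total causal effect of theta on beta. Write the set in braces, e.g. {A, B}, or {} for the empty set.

Variables eligible for adjustment (non-descendants of theta, excluding theta and beta): {eps, eta}.
Backdoor paths from theta to beta:
  P1: theta <- eta -> beta
The empty set is not sufficient: P1 (theta <- eta -> beta) has no collider blocking it and no conditioned non-collider, so it is open.
Try {eta}:
  P1: blocked at fork node eta ∈ conditioning set.
{eta} contains no descendant of theta and blocks every backdoor path.
No other singleton works — e.g. {eps} leaves P1 open — so {eta} is the unique smallest valid adjustment set.

{eta}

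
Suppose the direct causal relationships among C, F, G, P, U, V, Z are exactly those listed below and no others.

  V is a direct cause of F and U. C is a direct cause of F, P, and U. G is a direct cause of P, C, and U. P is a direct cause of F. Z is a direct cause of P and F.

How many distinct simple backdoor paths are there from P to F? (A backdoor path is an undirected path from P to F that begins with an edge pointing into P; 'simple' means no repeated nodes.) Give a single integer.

A backdoor path from P to F is any simple undirected path whose first edge points into P (i.e. leaves P via a parent).
Parents of P: {C, G, Z}.
Enumerating:
  P1: P <- Z -> F
  P2: P <- G -> C -> U <- V -> F
  P3: P <- G -> C -> F
  P4: P <- G -> U <- V -> F
  P5: P <- G -> U <- C -> F
  P6: P <- C <- G -> U <- V -> F
  P7: P <- C -> U <- V -> F
  P8: P <- C -> F
That exhausts the simple backdoor paths. Count: 8.

8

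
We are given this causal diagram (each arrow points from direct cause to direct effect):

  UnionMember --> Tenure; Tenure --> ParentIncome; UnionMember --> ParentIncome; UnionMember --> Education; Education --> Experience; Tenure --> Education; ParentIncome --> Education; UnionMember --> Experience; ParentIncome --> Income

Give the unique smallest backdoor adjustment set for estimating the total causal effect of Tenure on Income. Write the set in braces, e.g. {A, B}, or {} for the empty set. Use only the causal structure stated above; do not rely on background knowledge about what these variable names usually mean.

{UnionMember}

Variables eligible for adjustment (non-descendants of Tenure, excluding Tenure and Income): {UnionMember}.
Backdoor paths from Tenure to Income:
  P1: Tenure <- UnionMember -> ParentIncome -> Income
  P2: Tenure <- UnionMember -> Education <- ParentIncome -> Income
  P3: Tenure <- UnionMember -> Experience <- Education <- ParentIncome -> Income
The empty set is not sufficient: P1 (Tenure <- UnionMember -> ParentIncome -> Income) has no collider blocking it and no conditioned non-collider, so it is open.
Try {UnionMember}:
  P1: blocked at fork node UnionMember ∈ conditioning set.
  P2: blocked at fork node UnionMember ∈ conditioning set.
  P3: blocked at fork node UnionMember ∈ conditioning set.
{UnionMember} contains no descendant of Tenure and blocks every backdoor path.
{UnionMember} is the unique smallest valid adjustment set.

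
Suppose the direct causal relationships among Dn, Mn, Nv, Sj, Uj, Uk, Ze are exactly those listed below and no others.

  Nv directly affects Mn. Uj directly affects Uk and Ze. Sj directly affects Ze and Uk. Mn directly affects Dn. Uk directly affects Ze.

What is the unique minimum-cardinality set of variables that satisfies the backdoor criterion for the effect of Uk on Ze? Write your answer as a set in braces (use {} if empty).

Variables eligible for adjustment (non-descendants of Uk, excluding Uk and Ze): {Dn, Mn, Nv, Sj, Uj}.
Backdoor paths from Uk to Ze:
  P1: Uk <- Uj -> Ze
  P2: Uk <- Sj -> Ze
The empty set is not sufficient: P1 (Uk <- Uj -> Ze) has no collider blocking it and no conditioned non-collider, so it is open.
Try {Sj, Uj}:
  P1: blocked at fork node Uj ∈ conditioning set.
  P2: blocked at fork node Sj ∈ conditioning set.
{Sj, Uj} contains no descendant of Uk and blocks every backdoor path.
Every element of {Sj, Uj} is needed (dropping Sj leaves P2 open; dropping Uj leaves P1 open), so no proper subset is valid.
Among all size-2 subsets of the eligible variables, only {Sj, Uj} blocks every backdoor path, so it is the unique smallest valid adjustment set.

{Sj, Uj}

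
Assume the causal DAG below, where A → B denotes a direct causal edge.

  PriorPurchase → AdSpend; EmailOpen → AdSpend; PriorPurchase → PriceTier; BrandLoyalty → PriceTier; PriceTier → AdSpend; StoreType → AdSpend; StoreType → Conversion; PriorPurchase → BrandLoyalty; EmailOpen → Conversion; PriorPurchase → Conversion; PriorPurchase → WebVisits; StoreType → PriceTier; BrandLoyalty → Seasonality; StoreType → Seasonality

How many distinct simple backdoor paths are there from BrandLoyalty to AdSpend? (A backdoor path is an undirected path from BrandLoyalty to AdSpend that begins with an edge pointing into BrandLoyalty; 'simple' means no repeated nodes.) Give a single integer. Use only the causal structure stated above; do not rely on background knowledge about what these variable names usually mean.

A backdoor path from BrandLoyalty to AdSpend is any simple undirected path whose first edge points into BrandLoyalty (i.e. leaves BrandLoyalty via a parent).
Parents of BrandLoyalty: {PriorPurchase}.
Enumerating:
  P1: BrandLoyalty <- PriorPurchase -> Conversion <- StoreType -> PriceTier -> AdSpend
  P2: BrandLoyalty <- PriorPurchase -> Conversion <- StoreType -> AdSpend
  P3: BrandLoyalty <- PriorPurchase -> Conversion <- EmailOpen -> AdSpend
  P4: BrandLoyalty <- PriorPurchase -> PriceTier <- StoreType -> Conversion <- EmailOpen -> AdSpend
  P5: BrandLoyalty <- PriorPurchase -> PriceTier <- StoreType -> AdSpend
  P6: BrandLoyalty <- PriorPurchase -> PriceTier -> AdSpend
  P7: BrandLoyalty <- PriorPurchase -> AdSpend
That exhausts the simple backdoor paths. Count: 7.

7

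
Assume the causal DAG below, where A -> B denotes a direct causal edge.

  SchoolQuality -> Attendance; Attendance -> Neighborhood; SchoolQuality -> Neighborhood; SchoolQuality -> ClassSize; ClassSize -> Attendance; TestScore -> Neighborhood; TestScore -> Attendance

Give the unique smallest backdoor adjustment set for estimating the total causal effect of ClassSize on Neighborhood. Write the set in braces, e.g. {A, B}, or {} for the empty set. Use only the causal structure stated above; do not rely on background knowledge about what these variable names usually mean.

Variables eligible for adjustment (non-descendants of ClassSize, excluding ClassSize and Neighborhood): {SchoolQuality, TestScore}.
Backdoor paths from ClassSize to Neighborhood:
  P1: ClassSize <- SchoolQuality -> Attendance <- TestScore -> Neighborhood
  P2: ClassSize <- SchoolQuality -> Attendance -> Neighborhood
  P3: ClassSize <- SchoolQuality -> Neighborhood
The empty set is not sufficient: P2 (ClassSize <- SchoolQuality -> Attendance -> Neighborhood) has no collider blocking it and no conditioned non-collider, so it is open.
Try {SchoolQuality}:
  P1: blocked at fork node SchoolQuality ∈ conditioning set.
  P2: blocked at fork node SchoolQuality ∈ conditioning set.
  P3: blocked at fork node SchoolQuality ∈ conditioning set.
{SchoolQuality} contains no descendant of ClassSize and blocks every backdoor path.
No other singleton works — e.g. {TestScore} leaves P2 open — so {SchoolQuality} is the unique smallest valid adjustment set.

{SchoolQuality}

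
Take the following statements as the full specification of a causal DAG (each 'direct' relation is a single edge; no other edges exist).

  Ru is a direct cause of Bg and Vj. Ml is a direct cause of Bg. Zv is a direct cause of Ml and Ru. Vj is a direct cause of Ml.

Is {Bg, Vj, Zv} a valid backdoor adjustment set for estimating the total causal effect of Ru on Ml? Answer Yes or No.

No

Backdoor paths from Ru to Ml (paths whose first edge points into Ru):
  P1: Ru <- Zv -> Ml
Condition 1 (no descendant of Ru in the set): FAILS — Bg and Vj are descendants of Ru.
Condition 2 (every backdoor path blocked by {Bg, Vj, Zv}):
  P1: blocked at fork node Zv ∈ conditioning set.
{Bg, Vj, Zv} does not satisfy the backdoor criterion.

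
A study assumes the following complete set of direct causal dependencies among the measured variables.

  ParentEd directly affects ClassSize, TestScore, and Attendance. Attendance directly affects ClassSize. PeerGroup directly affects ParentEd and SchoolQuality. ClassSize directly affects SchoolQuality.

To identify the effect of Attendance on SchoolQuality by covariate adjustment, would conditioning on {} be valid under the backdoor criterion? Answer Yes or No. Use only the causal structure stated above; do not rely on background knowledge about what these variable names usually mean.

Backdoor paths from Attendance to SchoolQuality (paths whose first edge points into Attendance):
  P1: Attendance <- ParentEd <- PeerGroup -> SchoolQuality
  P2: Attendance <- ParentEd -> ClassSize -> SchoolQuality
Condition 1 (no descendant of Attendance in the set): holds — descendants of Attendance are {ClassSize, SchoolQuality}; none are in {}.
Condition 2 (every backdoor path blocked by {}):
  P1: open — no interior node is in the conditioning set.
  P2: open — no interior node is in the conditioning set.
{} does not satisfy the backdoor criterion.

No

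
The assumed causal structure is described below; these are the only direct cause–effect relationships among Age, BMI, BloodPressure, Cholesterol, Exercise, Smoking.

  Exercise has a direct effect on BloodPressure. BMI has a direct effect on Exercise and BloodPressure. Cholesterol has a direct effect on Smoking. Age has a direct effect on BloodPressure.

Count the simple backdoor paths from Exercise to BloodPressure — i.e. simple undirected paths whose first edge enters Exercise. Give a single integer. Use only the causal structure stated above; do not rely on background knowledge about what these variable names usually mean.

A backdoor path from Exercise to BloodPressure is any simple undirected path whose first edge points into Exercise (i.e. leaves Exercise via a parent).
Parents of Exercise: {BMI}.
Enumerating:
  P1: Exercise <- BMI -> BloodPressure
That exhausts the simple backdoor paths. Count: 1.

1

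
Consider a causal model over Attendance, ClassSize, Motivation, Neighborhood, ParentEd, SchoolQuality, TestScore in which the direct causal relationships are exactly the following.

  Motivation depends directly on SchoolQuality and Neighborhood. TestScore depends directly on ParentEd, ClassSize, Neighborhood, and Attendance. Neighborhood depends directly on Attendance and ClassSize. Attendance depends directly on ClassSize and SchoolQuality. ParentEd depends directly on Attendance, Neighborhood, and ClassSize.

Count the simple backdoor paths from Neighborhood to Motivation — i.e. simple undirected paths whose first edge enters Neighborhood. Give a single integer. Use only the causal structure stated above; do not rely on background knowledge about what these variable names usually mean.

6

A backdoor path from Neighborhood to Motivation is any simple undirected path whose first edge points into Neighborhood (i.e. leaves Neighborhood via a parent).
Parents of Neighborhood: {Attendance, ClassSize}.
Enumerating:
  P1: Neighborhood <- ClassSize -> Attendance <- SchoolQuality -> Motivation
  P2: Neighborhood <- ClassSize -> ParentEd <- Attendance <- SchoolQuality -> Motivation
  P3: Neighborhood <- ClassSize -> ParentEd -> TestScore <- Attendance <- SchoolQuality -> Motivation
  P4: Neighborhood <- ClassSize -> TestScore <- Attendance <- SchoolQuality -> Motivation
  P5: Neighborhood <- ClassSize -> TestScore <- ParentEd <- Attendance <- SchoolQuality -> Motivation
  P6: Neighborhood <- Attendance <- SchoolQuality -> Motivation
That exhausts the simple backdoor paths. Count: 6.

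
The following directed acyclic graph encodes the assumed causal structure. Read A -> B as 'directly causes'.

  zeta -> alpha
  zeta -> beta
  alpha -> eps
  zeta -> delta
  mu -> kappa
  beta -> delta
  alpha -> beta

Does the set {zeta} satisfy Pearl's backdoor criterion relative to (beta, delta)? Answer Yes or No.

Backdoor paths from beta to delta (paths whose first edge points into beta):
  P1: beta <- zeta -> delta
  P2: beta <- alpha <- zeta -> delta
Condition 1 (no descendant of beta in the set): holds — descendants of beta are {delta}; none are in {zeta}.
Condition 2 (every backdoor path blocked by {zeta}):
  P1: blocked at fork node zeta ∈ conditioning set.
  P2: blocked at fork node zeta ∈ conditioning set.
{zeta} satisfies the backdoor criterion.

Yes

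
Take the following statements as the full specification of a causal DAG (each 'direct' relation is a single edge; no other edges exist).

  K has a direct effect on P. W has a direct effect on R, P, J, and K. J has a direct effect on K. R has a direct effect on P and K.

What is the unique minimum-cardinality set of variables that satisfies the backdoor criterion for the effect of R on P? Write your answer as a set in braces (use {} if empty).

{W}

Variables eligible for adjustment (non-descendants of R, excluding R and P): {J, W}.
Backdoor paths from R to P:
  P1: R <- W -> J -> K -> P
  P2: R <- W -> K -> P
  P3: R <- W -> P
The empty set is not sufficient: P1 (R <- W -> J -> K -> P) has no collider blocking it and no conditioned non-collider, so it is open.
Try {W}:
  P1: blocked at fork node W ∈ conditioning set.
  P2: blocked at fork node W ∈ conditioning set.
  P3: blocked at fork node W ∈ conditioning set.
{W} contains no descendant of R and blocks every backdoor path.
No other singleton works — e.g. {J} leaves P2 open — so {W} is the unique smallest valid adjustment set.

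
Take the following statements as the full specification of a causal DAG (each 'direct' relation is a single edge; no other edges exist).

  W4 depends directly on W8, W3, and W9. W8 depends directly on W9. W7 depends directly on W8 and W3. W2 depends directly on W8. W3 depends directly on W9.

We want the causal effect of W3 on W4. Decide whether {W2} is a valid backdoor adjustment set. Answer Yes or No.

Backdoor paths from W3 to W4 (paths whose first edge points into W3):
  P1: W3 <- W9 -> W8 -> W4
  P2: W3 <- W9 -> W4
Condition 1 (no descendant of W3 in the set): holds — descendants of W3 are {W4, W7}; none are in {W2}.
Condition 2 (every backdoor path blocked by {W2}):
  P1: open — no interior node is in the conditioning set.
  P2: open — no interior node is in the conditioning set.
{W2} does not satisfy the backdoor criterion.

No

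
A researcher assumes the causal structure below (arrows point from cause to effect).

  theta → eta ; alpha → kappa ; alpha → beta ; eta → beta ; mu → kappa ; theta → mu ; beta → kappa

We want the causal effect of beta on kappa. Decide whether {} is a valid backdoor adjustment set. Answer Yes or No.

No

Backdoor paths from beta to kappa (paths whose first edge points into beta):
  P1: beta <- alpha -> kappa
  P2: beta <- eta <- theta -> mu -> kappa
Condition 1 (no descendant of beta in the set): holds — descendants of beta are {kappa}; none are in {}.
Condition 2 (every backdoor path blocked by {}):
  P1: open — no interior node is in the conditioning set.
  P2: open — no interior node is in the conditioning set.
{} does not satisfy the backdoor criterion.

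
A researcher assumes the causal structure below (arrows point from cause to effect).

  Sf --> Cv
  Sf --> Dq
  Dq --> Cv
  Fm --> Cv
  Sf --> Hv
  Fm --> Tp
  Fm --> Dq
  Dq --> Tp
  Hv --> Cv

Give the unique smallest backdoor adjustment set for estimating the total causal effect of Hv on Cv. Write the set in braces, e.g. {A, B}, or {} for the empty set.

Variables eligible for adjustment (non-descendants of Hv, excluding Hv and Cv): {Dq, Fm, Sf, Tp}.
Backdoor paths from Hv to Cv:
  P1: Hv <- Sf -> Dq <- Fm -> Cv
  P2: Hv <- Sf -> Dq -> Tp <- Fm -> Cv
  P3: Hv <- Sf -> Dq -> Cv
  P4: Hv <- Sf -> Cv
The empty set is not sufficient: P3 (Hv <- Sf -> Dq -> Cv) has no collider blocking it and no conditioned non-collider, so it is open.
Try {Sf}:
  P1: blocked at fork node Sf ∈ conditioning set.
  P2: blocked at fork node Sf ∈ conditioning set.
  P3: blocked at fork node Sf ∈ conditioning set.
  P4: blocked at fork node Sf ∈ conditioning set.
{Sf} contains no descendant of Hv and blocks every backdoor path.
No other singleton works — e.g. {Fm} leaves P3 open — so {Sf} is the unique smallest valid adjustment set.

{Sf}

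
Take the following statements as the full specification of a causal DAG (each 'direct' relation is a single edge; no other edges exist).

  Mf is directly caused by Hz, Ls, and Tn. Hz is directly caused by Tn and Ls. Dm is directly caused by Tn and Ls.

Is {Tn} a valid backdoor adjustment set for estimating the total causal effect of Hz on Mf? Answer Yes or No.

Backdoor paths from Hz to Mf (paths whose first edge points into Hz):
  P1: Hz <- Ls -> Mf
  P2: Hz <- Ls -> Dm <- Tn -> Mf
  P3: Hz <- Tn -> Mf
  P4: Hz <- Tn -> Dm <- Ls -> Mf
Condition 1 (no descendant of Hz in the set): holds — descendants of Hz are {Mf}; none are in {Tn}.
Condition 2 (every backdoor path blocked by {Tn}):
  P1: open — no interior node is in the conditioning set.
  P2: blocked at collider Dm (neither it nor any descendant is in the conditioning set).
  P3: blocked at fork node Tn ∈ conditioning set.
  P4: blocked at fork node Tn ∈ conditioning set.
{Tn} does not satisfy the backdoor criterion.

No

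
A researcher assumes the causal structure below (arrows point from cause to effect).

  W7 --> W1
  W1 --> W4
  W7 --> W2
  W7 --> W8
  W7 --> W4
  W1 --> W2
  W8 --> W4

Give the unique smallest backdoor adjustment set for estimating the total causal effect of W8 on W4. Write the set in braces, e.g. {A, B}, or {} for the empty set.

{W7}

Variables eligible for adjustment (non-descendants of W8, excluding W8 and W4): {W1, W2, W7}.
Backdoor paths from W8 to W4:
  P1: W8 <- W7 -> W1 -> W4
  P2: W8 <- W7 -> W4
  P3: W8 <- W7 -> W2 <- W1 -> W4
The empty set is not sufficient: P1 (W8 <- W7 -> W1 -> W4) has no collider blocking it and no conditioned non-collider, so it is open.
Try {W7}:
  P1: blocked at fork node W7 ∈ conditioning set.
  P2: blocked at fork node W7 ∈ conditioning set.
  P3: blocked at fork node W7 ∈ conditioning set.
{W7} contains no descendant of W8 and blocks every backdoor path.
No other singleton works — e.g. {W1} leaves P2 open — so {W7} is the unique smallest valid adjustment set.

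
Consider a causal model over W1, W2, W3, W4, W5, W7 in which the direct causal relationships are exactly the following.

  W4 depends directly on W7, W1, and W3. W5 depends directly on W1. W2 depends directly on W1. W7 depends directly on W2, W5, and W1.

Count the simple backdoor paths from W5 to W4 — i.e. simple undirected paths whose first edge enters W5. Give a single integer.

A backdoor path from W5 to W4 is any simple undirected path whose first edge points into W5 (i.e. leaves W5 via a parent).
Parents of W5: {W1}.
Enumerating:
  P1: W5 <- W1 -> W2 -> W7 -> W4
  P2: W5 <- W1 -> W7 -> W4
  P3: W5 <- W1 -> W4
That exhausts the simple backdoor paths. Count: 3.

3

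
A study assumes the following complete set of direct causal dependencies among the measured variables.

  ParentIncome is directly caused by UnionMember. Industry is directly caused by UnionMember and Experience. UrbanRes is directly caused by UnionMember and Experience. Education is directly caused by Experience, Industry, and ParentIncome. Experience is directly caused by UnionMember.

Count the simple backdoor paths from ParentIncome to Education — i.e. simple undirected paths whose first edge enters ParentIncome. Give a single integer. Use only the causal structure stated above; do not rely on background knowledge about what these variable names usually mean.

A backdoor path from ParentIncome to Education is any simple undirected path whose first edge points into ParentIncome (i.e. leaves ParentIncome via a parent).
Parents of ParentIncome: {UnionMember}.
Enumerating:
  P1: ParentIncome <- UnionMember -> Experience -> Industry -> Education
  P2: ParentIncome <- UnionMember -> Experience -> Education
  P3: ParentIncome <- UnionMember -> UrbanRes <- Experience -> Industry -> Education
  P4: ParentIncome <- UnionMember -> UrbanRes <- Experience -> Education
  P5: ParentIncome <- UnionMember -> Industry <- Experience -> Education
  P6: ParentIncome <- UnionMember -> Industry -> Education
That exhausts the simple backdoor paths. Count: 6.

6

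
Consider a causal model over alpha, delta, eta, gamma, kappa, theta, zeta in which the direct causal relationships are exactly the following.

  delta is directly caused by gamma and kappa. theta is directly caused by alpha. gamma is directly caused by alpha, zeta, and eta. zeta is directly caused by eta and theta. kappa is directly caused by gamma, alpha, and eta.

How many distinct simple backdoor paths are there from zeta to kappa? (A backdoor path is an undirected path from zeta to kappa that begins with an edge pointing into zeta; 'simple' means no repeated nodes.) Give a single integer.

8

A backdoor path from zeta to kappa is any simple undirected path whose first edge points into zeta (i.e. leaves zeta via a parent).
Parents of zeta: {eta, theta}.
Enumerating:
  P1: zeta <- eta -> gamma <- alpha -> kappa
  P2: zeta <- eta -> gamma -> kappa
  P3: zeta <- eta -> gamma -> delta <- kappa
  P4: zeta <- eta -> kappa
  P5: zeta <- theta <- alpha -> gamma <- eta -> kappa
  P6: zeta <- theta <- alpha -> gamma -> kappa
  P7: zeta <- theta <- alpha -> gamma -> delta <- kappa
  P8: zeta <- theta <- alpha -> kappa
That exhausts the simple backdoor paths. Count: 8.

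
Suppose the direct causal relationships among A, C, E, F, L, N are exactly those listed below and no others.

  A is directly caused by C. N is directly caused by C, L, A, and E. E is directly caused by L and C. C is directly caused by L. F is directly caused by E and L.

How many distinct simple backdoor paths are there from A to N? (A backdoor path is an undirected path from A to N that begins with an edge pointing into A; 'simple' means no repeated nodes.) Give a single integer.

A backdoor path from A to N is any simple undirected path whose first edge points into A (i.e. leaves A via a parent).
Parents of A: {C}.
Enumerating:
  P1: A <- C <- L -> E -> N
  P2: A <- C <- L -> F <- E -> N
  P3: A <- C <- L -> N
  P4: A <- C -> E <- L -> N
  P5: A <- C -> E -> F <- L -> N
  P6: A <- C -> E -> N
  P7: A <- C -> N
That exhausts the simple backdoor paths. Count: 7.

7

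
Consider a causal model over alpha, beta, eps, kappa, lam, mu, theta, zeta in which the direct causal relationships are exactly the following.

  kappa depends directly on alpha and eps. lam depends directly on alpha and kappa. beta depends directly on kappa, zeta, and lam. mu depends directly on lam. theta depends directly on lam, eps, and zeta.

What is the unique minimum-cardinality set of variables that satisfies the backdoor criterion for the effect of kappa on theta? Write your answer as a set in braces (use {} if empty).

Variables eligible for adjustment (non-descendants of kappa, excluding kappa and theta): {alpha, eps, zeta}.
Backdoor paths from kappa to theta:
  P1: kappa <- eps -> theta
  P2: kappa <- alpha -> lam -> beta <- zeta -> theta
  P3: kappa <- alpha -> lam -> theta
The empty set is not sufficient: P1 (kappa <- eps -> theta) has no collider blocking it and no conditioned non-collider, so it is open.
Try {alpha, eps}:
  P1: blocked at fork node eps ∈ conditioning set.
  P2: blocked at fork node alpha ∈ conditioning set.
  P3: blocked at fork node alpha ∈ conditioning set.
{alpha, eps} contains no descendant of kappa and blocks every backdoor path.
Every element of {alpha, eps} is needed (dropping alpha leaves P3 open; dropping eps leaves P1 open), so no proper subset is valid.
Among all size-2 subsets of the eligible variables, only {alpha, eps} blocks every backdoor path, so it is the unique smallest valid adjustment set.

{alpha, eps}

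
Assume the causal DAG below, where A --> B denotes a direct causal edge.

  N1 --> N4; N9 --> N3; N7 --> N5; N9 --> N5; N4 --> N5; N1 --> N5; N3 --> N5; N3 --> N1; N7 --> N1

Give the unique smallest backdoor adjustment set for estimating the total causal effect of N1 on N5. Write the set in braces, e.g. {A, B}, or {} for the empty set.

Variables eligible for adjustment (non-descendants of N1, excluding N1 and N5): {N3, N7, N9}.
Backdoor paths from N1 to N5:
  P1: N1 <- N3 <- N9 -> N5
  P2: N1 <- N3 -> N5
  P3: N1 <- N7 -> N5
The empty set is not sufficient: P1 (N1 <- N3 <- N9 -> N5) has no collider blocking it and no conditioned non-collider, so it is open.
Try {N3, N7}:
  P1: blocked at chain node N3 ∈ conditioning set.
  P2: blocked at fork node N3 ∈ conditioning set.
  P3: blocked at fork node N7 ∈ conditioning set.
{N3, N7} contains no descendant of N1 and blocks every backdoor path.
Every element of {N3, N7} is needed (dropping N3 leaves P1 open; dropping N7 leaves P3 open), so no proper subset is valid.
Among all size-2 subsets of the eligible variables, only {N3, N7} blocks every backdoor path, so it is the unique smallest valid adjustment set.

{N3, N7}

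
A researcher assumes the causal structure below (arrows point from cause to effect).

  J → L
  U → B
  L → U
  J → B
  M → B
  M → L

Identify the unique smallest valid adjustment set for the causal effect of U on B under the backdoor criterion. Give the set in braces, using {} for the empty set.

{L}

Variables eligible for adjustment (non-descendants of U, excluding U and B): {J, L, M}.
Backdoor paths from U to B:
  P1: U <- L <- M -> B
  P2: U <- L <- J -> B
The empty set is not sufficient: P1 (U <- L <- M -> B) has no collider blocking it and no conditioned non-collider, so it is open.
Try {L}:
  P1: blocked at chain node L ∈ conditioning set.
  P2: blocked at chain node L ∈ conditioning set.
{L} contains no descendant of U and blocks every backdoor path.
No other singleton works — e.g. {M} leaves P2 open — so {L} is the unique smallest valid adjustment set.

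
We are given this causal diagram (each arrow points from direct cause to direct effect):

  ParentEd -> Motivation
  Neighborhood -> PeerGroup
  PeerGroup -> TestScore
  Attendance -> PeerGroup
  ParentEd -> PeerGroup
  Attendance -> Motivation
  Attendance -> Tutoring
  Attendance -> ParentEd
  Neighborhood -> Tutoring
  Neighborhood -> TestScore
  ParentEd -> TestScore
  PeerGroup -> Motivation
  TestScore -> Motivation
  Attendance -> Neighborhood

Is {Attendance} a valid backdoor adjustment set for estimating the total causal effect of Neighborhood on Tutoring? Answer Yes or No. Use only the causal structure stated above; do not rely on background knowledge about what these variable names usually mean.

Backdoor paths from Neighborhood to Tutoring (paths whose first edge points into Neighborhood):
  P1: Neighborhood <- Attendance -> Tutoring
Condition 1 (no descendant of Neighborhood in the set): holds — descendants of Neighborhood are {Motivation, PeerGroup, TestScore, Tutoring}; none are in {Attendance}.
Condition 2 (every backdoor path blocked by {Attendance}):
  P1: blocked at fork node Attendance ∈ conditioning set.
{Attendance} satisfies the backdoor criterion.

Yes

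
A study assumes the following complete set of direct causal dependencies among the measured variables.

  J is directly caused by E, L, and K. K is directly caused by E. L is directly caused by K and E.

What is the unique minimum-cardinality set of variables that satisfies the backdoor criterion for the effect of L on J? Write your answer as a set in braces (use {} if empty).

Variables eligible for adjustment (non-descendants of L, excluding L and J): {E, K}.
Backdoor paths from L to J:
  P1: L <- E -> K -> J
  P2: L <- E -> J
  P3: L <- K <- E -> J
  P4: L <- K -> J
The empty set is not sufficient: P1 (L <- E -> K -> J) has no collider blocking it and no conditioned non-collider, so it is open.
Try {E, K}:
  P1: blocked at fork node E ∈ conditioning set.
  P2: blocked at fork node E ∈ conditioning set.
  P3: blocked at chain node K ∈ conditioning set.
  P4: blocked at fork node K ∈ conditioning set.
{E, K} contains no descendant of L and blocks every backdoor path.
Every element of {E, K} is needed (dropping E leaves P2 open; dropping K leaves P4 open), so no proper subset is valid.
Among all size-2 subsets of the eligible variables, only {E, K} blocks every backdoor path, so it is the unique smallest valid adjustment set.

{E, K}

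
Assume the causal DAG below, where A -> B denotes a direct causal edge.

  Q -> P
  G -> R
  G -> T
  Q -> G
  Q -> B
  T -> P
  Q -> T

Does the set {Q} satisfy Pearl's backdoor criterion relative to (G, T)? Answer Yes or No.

Backdoor paths from G to T (paths whose first edge points into G):
  P1: G <- Q -> T
  P2: G <- Q -> P <- T
Condition 1 (no descendant of G in the set): holds — descendants of G are {P, R, T}; none are in {Q}.
Condition 2 (every backdoor path blocked by {Q}):
  P1: blocked at fork node Q ∈ conditioning set.
  P2: blocked at fork node Q ∈ conditioning set.
{Q} satisfies the backdoor criterion.

Yes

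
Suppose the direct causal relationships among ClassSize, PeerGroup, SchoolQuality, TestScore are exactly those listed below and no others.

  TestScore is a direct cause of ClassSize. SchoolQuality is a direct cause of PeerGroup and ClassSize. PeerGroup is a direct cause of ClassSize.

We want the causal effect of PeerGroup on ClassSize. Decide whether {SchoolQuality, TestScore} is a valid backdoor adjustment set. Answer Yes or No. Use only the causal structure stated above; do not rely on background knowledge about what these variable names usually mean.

Backdoor paths from PeerGroup to ClassSize (paths whose first edge points into PeerGroup):
  P1: PeerGroup <- SchoolQuality -> ClassSize
Condition 1 (no descendant of PeerGroup in the set): holds — descendants of PeerGroup are {ClassSize}; none are in {SchoolQuality, TestScore}.
Condition 2 (every backdoor path blocked by {SchoolQuality, TestScore}):
  P1: blocked at fork node SchoolQuality ∈ conditioning set.
{SchoolQuality, TestScore} satisfies the backdoor criterion.

Yes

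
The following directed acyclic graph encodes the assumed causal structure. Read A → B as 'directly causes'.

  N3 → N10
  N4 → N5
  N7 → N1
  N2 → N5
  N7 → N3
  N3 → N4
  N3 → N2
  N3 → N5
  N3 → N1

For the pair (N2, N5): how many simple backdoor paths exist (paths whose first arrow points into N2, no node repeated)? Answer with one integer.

A backdoor path from N2 to N5 is any simple undirected path whose first edge points into N2 (i.e. leaves N2 via a parent).
Parents of N2: {N3}.
Enumerating:
  P1: N2 <- N3 -> N4 -> N5
  P2: N2 <- N3 -> N5
That exhausts the simple backdoor paths. Count: 2.

2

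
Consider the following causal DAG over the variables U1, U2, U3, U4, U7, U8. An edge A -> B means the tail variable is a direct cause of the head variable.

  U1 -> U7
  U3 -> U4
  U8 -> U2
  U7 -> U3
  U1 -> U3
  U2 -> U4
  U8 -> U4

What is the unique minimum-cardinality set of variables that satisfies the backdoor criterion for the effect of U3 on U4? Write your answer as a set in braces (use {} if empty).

{}

Variables eligible for adjustment (non-descendants of U3, excluding U3 and U4): {U1, U2, U7, U8}.
Backdoor paths from U3 to U4:
  (none)
With no backdoor paths the empty set already satisfies the criterion, and it is trivially minimal.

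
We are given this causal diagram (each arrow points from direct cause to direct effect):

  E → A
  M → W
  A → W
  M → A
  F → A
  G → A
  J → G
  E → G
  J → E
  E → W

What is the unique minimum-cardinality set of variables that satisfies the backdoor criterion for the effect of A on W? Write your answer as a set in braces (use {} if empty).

{E, M}

Variables eligible for adjustment (non-descendants of A, excluding A and W): {E, F, G, J, M}.
Backdoor paths from A to W:
  P1: A <- M -> W
  P2: A <- E -> W
  P3: A <- G <- J -> E -> W
  P4: A <- G <- E -> W
The empty set is not sufficient: P1 (A <- M -> W) has no collider blocking it and no conditioned non-collider, so it is open.
Try {E, M}:
  P1: blocked at fork node M ∈ conditioning set.
  P2: blocked at fork node E ∈ conditioning set.
  P3: blocked at chain node E ∈ conditioning set.
  P4: blocked at fork node E ∈ conditioning set.
{E, M} contains no descendant of A and blocks every backdoor path.
Every element of {E, M} is needed (dropping E leaves P2 open; dropping M leaves P1 open), so no proper subset is valid.
Among all size-2 subsets of the eligible variables, only {E, M} blocks every backdoor path, so it is the unique smallest valid adjustment set.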